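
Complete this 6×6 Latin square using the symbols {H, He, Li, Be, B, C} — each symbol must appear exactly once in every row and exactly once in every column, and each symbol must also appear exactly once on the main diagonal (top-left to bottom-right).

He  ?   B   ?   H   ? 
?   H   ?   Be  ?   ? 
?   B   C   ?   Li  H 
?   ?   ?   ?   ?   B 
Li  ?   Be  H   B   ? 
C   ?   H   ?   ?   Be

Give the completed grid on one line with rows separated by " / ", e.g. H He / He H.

He Be B C H Li / B H Li Be C He / Be B C He Li H / H C He Li Be B / Li He Be H B C / C Li H B He Be

At row 2, column 1: row 2 has {H,Be}; column 1 has {He,Li,C}; that leaves B.
At row 3, column 1: row 3 has {H,Li,B,C}; column 1 has {He,Li,B,C}; that leaves Be.
At row 3, column 4: row 3 has {H,Li,Be,B,C}; column 4 has {H,Be}; that leaves He.
At row 4, column 1: row 4 has {B}; column 1 has {He,Li,Be,B,C}; that leaves H.
At row 4, column 4: row 4 has {H,B}; column 4 has {H,He,Be}; the diagonal has {H,He,Be,B,C}; that leaves Li.
At row 6, column 4: row 6 has {H,Be,C}; column 4 has {H,He,Li,Be}; that leaves B.
At row 6, column 5: row 6 has {H,Be,B,C}; column 5 has {H,Li,B}; that leaves He.
At row 1, column 4: row 1 has {H,He,B}; column 4 has {H,He,Li,Be,B}; that leaves C.
At row 1, column 6: row 1 has {H,He,B,C}; column 6 has {H,Be,B}; that leaves Li.
At row 2, column 5: row 2 has {H,Be,B}; column 5 has {H,He,Li,B}; that leaves C.
At row 2, column 6: row 2 has {H,Be,B,C}; column 6 has {H,Li,Be,B}; that leaves He.
At row 4, column 3: row 4 has {H,Li,B}; column 3 has {H,Be,B,C}; that leaves He.
At row 4, column 5: row 4 has {H,He,Li,B}; column 5 has {H,He,Li,B,C}; that leaves Be.
At row 5, column 6: row 5 has {H,Li,Be,B}; column 6 has {H,He,Li,Be,B}; that leaves C.
At row 6, column 2: row 6 has {H,He,Be,B,C}; column 2 has {H,B}; that leaves Li.
At row 1, column 2: row 1 has {H,He,Li,B,C}; column 2 has {H,Li,B}; that leaves Be.
At row 2, column 3: row 2 has {H,He,Be,B,C}; column 3 has {H,He,Be,B,C}; that leaves Li.
At row 4, column 2: row 4 has {H,He,Li,Be,B}; column 2 has {H,Li,Be,B}; that leaves C.
At row 5, column 2: row 5 has {H,Li,Be,B,C}; column 2 has {H,Li,Be,B,C}; that leaves He.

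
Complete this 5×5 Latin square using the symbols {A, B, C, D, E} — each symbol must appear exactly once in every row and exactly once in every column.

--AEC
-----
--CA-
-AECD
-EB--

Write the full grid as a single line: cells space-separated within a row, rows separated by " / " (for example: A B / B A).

D B A E C / A C D B E / E D C A B / B A E C D / C E B D A

(r2,c3) = D
(r2,c4) = B
(r4,c1) = B
(r5,c4) = D
(r5,c5) = A
(r1,c1) = D
(r1,c2) = B
(r2,c2) = C
(r2,c5) = E
(r3,c1) = E
(r3,c2) = D
(r3,c5) = B
(r5,c1) = C
(r2,c1) = A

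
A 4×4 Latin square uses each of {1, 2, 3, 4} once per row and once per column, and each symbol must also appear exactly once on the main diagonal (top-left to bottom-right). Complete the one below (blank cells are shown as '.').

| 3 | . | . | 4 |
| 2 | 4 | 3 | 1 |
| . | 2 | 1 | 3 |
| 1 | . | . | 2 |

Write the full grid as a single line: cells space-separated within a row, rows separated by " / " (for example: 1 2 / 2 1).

3 1 2 4 / 2 4 3 1 / 4 2 1 3 / 1 3 4 2

Cell (r1,c2): row 1 has {3,4}; column 2 has {2,4} → 1.
Cell (r1,c3): row 1 has {1,3,4}; column 3 has {1,3} → 2.
Cell (r3,c1): row 3 has {1,2,3}; column 1 has {1,2,3} → 4.
Cell (r4,c2): row 4 has {1,2}; column 2 has {1,2,4} → 3.
Cell (r4,c3): row 4 has {1,2,3}; column 3 has {1,2,3} → 4.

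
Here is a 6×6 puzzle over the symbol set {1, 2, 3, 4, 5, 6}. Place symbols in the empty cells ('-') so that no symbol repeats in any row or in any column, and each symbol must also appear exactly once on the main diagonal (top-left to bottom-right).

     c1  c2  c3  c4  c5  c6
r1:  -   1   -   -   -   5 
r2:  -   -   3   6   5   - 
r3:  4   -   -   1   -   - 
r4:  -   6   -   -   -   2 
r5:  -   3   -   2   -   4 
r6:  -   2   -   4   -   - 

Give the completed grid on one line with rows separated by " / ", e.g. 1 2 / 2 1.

6 1 4 3 2 5 / 2 4 3 6 5 1 / 4 5 2 1 3 6 / 3 6 1 5 4 2 / 5 3 6 2 1 4 / 1 2 5 4 6 3

(r1,c4) = 3
(r2,c2) = 4
(r2,c6) = 1
(r3,c2) = 5
(r4,c4) = 5
(r2,c1) = 2
(r1,c1) = 6
(r3,c3) = 2
(r5,c5) = 1
(r6,c6) = 3
(r1,c3) = 4
(r1,c5) = 2
(r3,c6) = 6
(r4,c3) = 1
(r5,c1) = 5
(r5,c3) = 6
(r6,c1) = 1
(r6,c3) = 5
(r6,c5) = 6
(r3,c5) = 3
(r4,c1) = 3
(r4,c5) = 4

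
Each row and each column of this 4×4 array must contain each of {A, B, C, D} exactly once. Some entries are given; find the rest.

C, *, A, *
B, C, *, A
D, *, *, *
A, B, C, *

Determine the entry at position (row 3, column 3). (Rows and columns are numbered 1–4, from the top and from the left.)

B

Cell (r1,c2): row 1 has {A,C}; column 2 has {B,C} → D.
Cell (r1,c4): row 1 has {A,C,D}; column 4 has {A} → B.
Cell (r2,c3): row 2 has {A,B,C}; column 3 has {A,C} → D.
Cell (r3,c2): row 3 has {D}; column 2 has {B,C,D} → A.
Cell (r3,c3): row 3 has {A,D}; column 3 has {A,C,D} → B.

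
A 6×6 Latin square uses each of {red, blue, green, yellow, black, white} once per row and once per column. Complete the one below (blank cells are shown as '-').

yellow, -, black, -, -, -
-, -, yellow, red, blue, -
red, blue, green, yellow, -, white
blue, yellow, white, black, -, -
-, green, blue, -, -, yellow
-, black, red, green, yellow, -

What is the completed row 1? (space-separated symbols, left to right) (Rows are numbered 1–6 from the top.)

(r2,c2) = white
(r3,c5) = black
(r5,c4) = white
(r5,c5) = red
(r6,c1) = white
(r6,c6) = blue
(r1,c2) = red
(r1,c4) = blue
(r1,c6) = green
(r2,c6) = black
(r4,c5) = green
(r4,c6) = red
(r5,c1) = black
(r1,c5) = white

yellow red black blue white green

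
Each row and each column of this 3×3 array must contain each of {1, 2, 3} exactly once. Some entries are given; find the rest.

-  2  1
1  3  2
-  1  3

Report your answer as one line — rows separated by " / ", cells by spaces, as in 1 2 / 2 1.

3 2 1 / 1 3 2 / 2 1 3

(r1,c1) = 3
(r3,c1) = 2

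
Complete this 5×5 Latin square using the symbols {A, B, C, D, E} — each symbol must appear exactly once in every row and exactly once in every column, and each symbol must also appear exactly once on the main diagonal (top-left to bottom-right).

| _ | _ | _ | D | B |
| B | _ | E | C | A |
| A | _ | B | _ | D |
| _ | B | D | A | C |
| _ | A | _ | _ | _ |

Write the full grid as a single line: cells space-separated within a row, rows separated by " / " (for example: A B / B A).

C E A D B / B D E C A / A C B E D / E B D A C / D A C B E

(r2,c2): row 2 has {A,B,C,E}; column 2 has {A,B}; the diagonal has {A,B}, so it must be D.
(r3,c4): row 3 has {A,B,D}; column 4 has {A,C,D}, so it must be E.
(r4,c1): row 4 has {A,B,C,D}; column 1 has {A,B}, so it must be E.
(r5,c3): row 5 has {A}; column 3 has {B,D,E}, so it must be C.
(r5,c4): row 5 has {A,C}; column 4 has {A,C,D,E}, so it must be B.
(r5,c5): row 5 has {A,B,C}; column 5 has {A,B,C,D}; the diagonal has {A,B,D}, so it must be E.
(r1,c1): row 1 has {B,D}; column 1 has {A,B,E}; the diagonal has {A,B,D,E}, so it must be C.
(r1,c2): row 1 has {B,C,D}; column 2 has {A,B,D}, so it must be E.
(r1,c3): row 1 has {B,C,D,E}; column 3 has {B,C,D,E}, so it must be A.
(r3,c2): row 3 has {A,B,D,E}; column 2 has {A,B,D,E}, so it must be C.
(r5,c1): row 5 has {A,B,C,E}; column 1 has {A,B,C,E}, so it must be D.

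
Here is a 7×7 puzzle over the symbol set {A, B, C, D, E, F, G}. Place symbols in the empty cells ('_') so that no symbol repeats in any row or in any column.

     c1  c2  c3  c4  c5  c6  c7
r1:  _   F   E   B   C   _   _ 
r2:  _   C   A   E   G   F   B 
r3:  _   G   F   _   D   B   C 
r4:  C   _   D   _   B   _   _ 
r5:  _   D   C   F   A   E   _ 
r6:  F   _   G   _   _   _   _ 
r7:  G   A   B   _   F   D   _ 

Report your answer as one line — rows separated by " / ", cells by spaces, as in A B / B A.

A F E B C G D / D C A E G F B / E G F A D B C / C E D G B A F / B D C F A E G / F B G D E C A / G A B C F D E

(r2,c1) = D
(r3,c4) = A
(r4,c2) = E
(r4,c4) = G
(r4,c6) = A
(r4,c7) = F
(r5,c1) = B
(r5,c7) = G
(r6,c2) = B
(r6,c5) = E
(r6,c6) = C
(r7,c4) = C
(r7,c7) = E
(r1,c1) = A
(r1,c6) = G
(r1,c7) = D
(r3,c1) = E
(r6,c4) = D
(r6,c7) = A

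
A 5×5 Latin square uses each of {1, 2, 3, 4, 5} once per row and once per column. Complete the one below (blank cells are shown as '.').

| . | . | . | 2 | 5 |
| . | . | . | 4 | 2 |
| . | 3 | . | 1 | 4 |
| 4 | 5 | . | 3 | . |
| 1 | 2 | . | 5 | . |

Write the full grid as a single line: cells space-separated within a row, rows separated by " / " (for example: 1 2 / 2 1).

(r1,c1) = 3
(r2,c1) = 5
(r2,c2) = 1
(r2,c3) = 3
(r3,c1) = 2
(r3,c3) = 5
(r4,c5) = 1
(r5,c3) = 4
(r5,c5) = 3
(r1,c2) = 4
(r1,c3) = 1
(r4,c3) = 2

3 4 1 2 5 / 5 1 3 4 2 / 2 3 5 1 4 / 4 5 2 3 1 / 1 2 4 5 3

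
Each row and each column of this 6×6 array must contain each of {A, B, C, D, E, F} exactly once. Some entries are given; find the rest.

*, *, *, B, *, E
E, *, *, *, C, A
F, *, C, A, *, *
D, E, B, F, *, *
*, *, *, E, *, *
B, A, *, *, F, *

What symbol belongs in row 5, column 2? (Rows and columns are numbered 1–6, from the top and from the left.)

C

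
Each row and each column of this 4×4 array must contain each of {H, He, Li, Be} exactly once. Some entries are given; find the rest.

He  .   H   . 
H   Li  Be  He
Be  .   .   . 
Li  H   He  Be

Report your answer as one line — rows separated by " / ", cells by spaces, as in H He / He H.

(r1,c2) = Be
(r1,c4) = Li
(r3,c2) = He
(r3,c3) = Li
(r3,c4) = H

He Be H Li / H Li Be He / Be He Li H / Li H He Be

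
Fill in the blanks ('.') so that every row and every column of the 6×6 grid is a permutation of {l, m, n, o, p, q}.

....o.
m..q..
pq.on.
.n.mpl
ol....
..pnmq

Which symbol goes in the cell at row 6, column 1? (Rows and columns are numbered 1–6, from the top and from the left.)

l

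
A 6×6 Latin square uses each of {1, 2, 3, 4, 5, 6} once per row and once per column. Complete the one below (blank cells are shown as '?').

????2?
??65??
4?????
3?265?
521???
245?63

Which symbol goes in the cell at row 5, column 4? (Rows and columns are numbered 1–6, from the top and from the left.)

4

(r2,c1) = 1
(r2,c2) = 3
(r2,c5) = 4
(r2,c6) = 2
(r3,c3) = 3
(r3,c5) = 1
(r4,c2) = 1
(r4,c6) = 4
(r5,c5) = 3
(r5,c6) = 6
(r6,c4) = 1
(r1,c1) = 6
(r1,c2) = 5
(r1,c3) = 4
(r1,c4) = 3
(r1,c6) = 1
(r3,c2) = 6
(r3,c4) = 2
(r3,c6) = 5
(r5,c4) = 4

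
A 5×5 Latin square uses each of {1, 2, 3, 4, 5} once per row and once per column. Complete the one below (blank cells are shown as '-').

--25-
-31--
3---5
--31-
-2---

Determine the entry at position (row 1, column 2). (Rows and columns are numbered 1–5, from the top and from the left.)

Cell (r3,c3): row 3 has {3,5}; column 3 has {1,2,3} → 4.
Cell (r3,c4): row 3 has {3,4,5}; column 4 has {1,5} → 2.
Cell (r5,c3): row 5 has {2}; column 3 has {1,2,3,4} → 5.
Cell (r2,c4): row 2 has {1,3}; column 4 has {1,2,5} → 4.
Cell (r2,c5): row 2 has {1,3,4}; column 5 has {5} → 2.
Cell (r3,c2): row 3 has {2,3,4,5}; column 2 has {2,3} → 1.
Cell (r4,c5): row 4 has {1,3}; column 5 has {2,5} → 4.
Cell (r5,c4): row 5 has {2,5}; column 4 has {1,2,4,5} → 3.
Cell (r5,c5): row 5 has {2,3,5}; column 5 has {2,4,5} → 1.
Cell (r1,c2): row 1 has {2,5}; column 2 has {1,2,3} → 4.

4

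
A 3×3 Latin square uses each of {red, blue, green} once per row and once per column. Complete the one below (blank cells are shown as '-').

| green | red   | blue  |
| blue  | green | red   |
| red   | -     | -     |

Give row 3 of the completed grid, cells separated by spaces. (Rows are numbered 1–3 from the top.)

red blue green

(r3,c2): row 3 has {red}; column 2 has {red,green}, so it must be blue.
(r3,c3): row 3 has {red,blue}; column 3 has {red,blue}, so it must be green.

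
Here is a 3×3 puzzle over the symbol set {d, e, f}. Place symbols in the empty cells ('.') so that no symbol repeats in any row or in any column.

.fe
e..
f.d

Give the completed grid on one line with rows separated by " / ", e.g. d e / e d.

d f e / e d f / f e d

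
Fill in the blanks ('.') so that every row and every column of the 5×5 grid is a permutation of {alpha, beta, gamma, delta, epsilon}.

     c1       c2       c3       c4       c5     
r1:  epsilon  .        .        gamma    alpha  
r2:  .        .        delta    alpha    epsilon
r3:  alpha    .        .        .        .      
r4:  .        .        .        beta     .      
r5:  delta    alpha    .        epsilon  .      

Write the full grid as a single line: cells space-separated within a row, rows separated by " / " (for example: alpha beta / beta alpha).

epsilon delta beta gamma alpha / beta gamma delta alpha epsilon / alpha beta epsilon delta gamma / gamma epsilon alpha beta delta / delta alpha gamma epsilon beta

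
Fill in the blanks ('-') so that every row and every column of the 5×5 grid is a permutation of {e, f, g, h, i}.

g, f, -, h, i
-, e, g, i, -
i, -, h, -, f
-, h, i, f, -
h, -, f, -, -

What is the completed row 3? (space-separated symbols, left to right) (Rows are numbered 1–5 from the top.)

(r1,c3) = e
(r2,c1) = f
(r2,c5) = h
(r3,c2) = g
(r3,c4) = e

i g h e f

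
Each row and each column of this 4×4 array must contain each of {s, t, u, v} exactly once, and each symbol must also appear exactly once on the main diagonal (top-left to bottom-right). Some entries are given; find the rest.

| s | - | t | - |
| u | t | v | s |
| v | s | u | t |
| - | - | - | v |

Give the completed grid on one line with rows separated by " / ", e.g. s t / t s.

s v t u / u t v s / v s u t / t u s v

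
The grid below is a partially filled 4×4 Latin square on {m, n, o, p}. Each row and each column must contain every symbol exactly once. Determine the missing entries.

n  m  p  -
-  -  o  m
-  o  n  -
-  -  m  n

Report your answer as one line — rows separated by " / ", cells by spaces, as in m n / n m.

n m p o / p n o m / m o n p / o p m n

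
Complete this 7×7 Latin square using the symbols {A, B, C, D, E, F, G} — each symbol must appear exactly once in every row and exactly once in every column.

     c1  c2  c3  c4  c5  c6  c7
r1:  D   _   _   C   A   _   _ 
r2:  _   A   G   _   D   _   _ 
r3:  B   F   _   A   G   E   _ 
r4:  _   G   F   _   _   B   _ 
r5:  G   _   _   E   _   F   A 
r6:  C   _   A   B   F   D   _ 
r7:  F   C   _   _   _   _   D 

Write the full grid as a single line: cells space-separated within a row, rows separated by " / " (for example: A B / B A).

(r1,c6) = G
(r2,c1) = E
(r2,c4) = F
(r2,c6) = C
(r2,c7) = B
(r3,c7) = C
(r4,c1) = A
(r4,c4) = D
(r4,c7) = E
(r6,c2) = E
(r6,c7) = G
(r7,c4) = G
(r7,c6) = A
(r1,c2) = B
(r1,c3) = E
(r1,c7) = F
(r3,c3) = D
(r4,c5) = C
(r5,c2) = D
(r5,c5) = B
(r7,c3) = B
(r7,c5) = E
(r5,c3) = C

D B E C A G F / E A G F D C B / B F D A G E C / A G F D C B E / G D C E B F A / C E A B F D G / F C B G E A D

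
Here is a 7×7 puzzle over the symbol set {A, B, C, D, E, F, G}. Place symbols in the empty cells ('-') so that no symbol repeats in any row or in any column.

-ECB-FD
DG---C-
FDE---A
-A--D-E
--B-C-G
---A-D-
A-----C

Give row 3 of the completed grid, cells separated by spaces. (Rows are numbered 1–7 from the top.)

(r1,c1) = G
(r1,c5) = A
(r5,c1) = E
(r5,c2) = F
(r5,c4) = D
(r5,c6) = A
(r7,c2) = B
(r6,c2) = C
(r6,c1) = B
(r6,c7) = F
(r2,c7) = B
(r4,c1) = C
(r6,c3) = G
(r6,c5) = E
(r2,c5) = F
(r4,c3) = F
(r4,c4) = G
(r4,c6) = B
(r7,c3) = D
(r7,c5) = G
(r7,c6) = E
(r2,c3) = A
(r2,c4) = E
(r3,c4) = C
(r3,c5) = B
(r3,c6) = G

F D E C B G A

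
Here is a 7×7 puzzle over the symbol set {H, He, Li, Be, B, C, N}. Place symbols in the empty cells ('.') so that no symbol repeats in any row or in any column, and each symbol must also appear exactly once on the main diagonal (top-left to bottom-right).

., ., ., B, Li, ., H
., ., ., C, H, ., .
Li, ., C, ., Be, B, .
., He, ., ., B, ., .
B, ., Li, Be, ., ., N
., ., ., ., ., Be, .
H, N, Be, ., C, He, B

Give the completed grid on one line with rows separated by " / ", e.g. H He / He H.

N Be He B Li C H / He Li B C H N Be / Li H C N Be B He / Be He N H B Li C / B C Li Be He H N / C B H He N Be Li / H N Be Li C He B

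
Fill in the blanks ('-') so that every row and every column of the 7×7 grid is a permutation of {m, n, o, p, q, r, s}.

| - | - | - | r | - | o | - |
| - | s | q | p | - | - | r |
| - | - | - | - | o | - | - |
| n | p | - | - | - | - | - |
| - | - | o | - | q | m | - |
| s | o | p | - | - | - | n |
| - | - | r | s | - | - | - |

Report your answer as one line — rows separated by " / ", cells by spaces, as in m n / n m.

(r2,c6) = n
(r5,c4) = n
(r2,c5) = m
(r5,c2) = r
(r6,c5) = r
(r6,c6) = q
(r7,c6) = p
(r2,c1) = o
(r4,c5) = s
(r4,c6) = r
(r5,c1) = p
(r5,c7) = s
(r6,c4) = m
(r7,c5) = n
(r1,c5) = p
(r3,c4) = q
(r3,c6) = s
(r4,c3) = m
(r4,c4) = o
(r4,c7) = q
(r1,c7) = m
(r3,c3) = n
(r3,c7) = p
(r7,c7) = o
(r1,c1) = q
(r1,c2) = n
(r1,c3) = s
(r3,c2) = m
(r7,c1) = m
(r7,c2) = q
(r3,c1) = r

q n s r p o m / o s q p m n r / r m n q o s p / n p m o s r q / p r o n q m s / s o p m r q n / m q r s n p o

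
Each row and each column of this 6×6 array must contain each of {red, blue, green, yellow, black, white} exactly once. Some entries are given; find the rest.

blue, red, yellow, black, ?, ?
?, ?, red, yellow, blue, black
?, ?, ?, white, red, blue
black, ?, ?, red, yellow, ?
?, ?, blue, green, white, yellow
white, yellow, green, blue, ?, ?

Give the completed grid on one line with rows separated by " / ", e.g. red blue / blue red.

Cell (r1,c5): row 1 has {red,blue,yellow,black}; column 5 has {red,blue,yellow,white} → green.
Cell (r1,c6): row 1 has {red,blue,green,yellow,black}; column 6 has {blue,yellow,black} → white.
Cell (r2,c1): row 2 has {red,blue,yellow,black}; column 1 has {blue,black,white} → green.
Cell (r2,c2): row 2 has {red,blue,green,yellow,black}; column 2 has {red,yellow} → white.
Cell (r3,c1): row 3 has {red,blue,white}; column 1 has {blue,green,black,white} → yellow.
Cell (r3,c3): row 3 has {red,blue,yellow,white}; column 3 has {red,blue,green,yellow} → black.
Cell (r4,c3): row 4 has {red,yellow,black}; column 3 has {red,blue,green,yellow,black} → white.
Cell (r4,c6): row 4 has {red,yellow,black,white}; column 6 has {blue,yellow,black,white} → green.
Cell (r5,c1): row 5 has {blue,green,yellow,white}; column 1 has {blue,green,yellow,black,white} → red.
Cell (r5,c2): row 5 has {red,blue,green,yellow,white}; column 2 has {red,yellow,white} → black.
Cell (r6,c5): row 6 has {blue,green,yellow,white}; column 5 has {red,blue,green,yellow,white} → black.
Cell (r6,c6): row 6 has {blue,green,yellow,black,white}; column 6 has {blue,green,yellow,black,white} → red.
Cell (r3,c2): row 3 has {red,blue,yellow,black,white}; column 2 has {red,yellow,black,white} → green.
Cell (r4,c2): row 4 has {red,green,yellow,black,white}; column 2 has {red,green,yellow,black,white} → blue.

blue red yellow black green white / green white red yellow blue black / yellow green black white red blue / black blue white red yellow green / red black blue green white yellow / white yellow green blue black red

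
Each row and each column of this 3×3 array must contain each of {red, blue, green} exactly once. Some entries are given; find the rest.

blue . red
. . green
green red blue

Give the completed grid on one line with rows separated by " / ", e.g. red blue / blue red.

(r1,c2) = green
(r2,c1) = red
(r2,c2) = blue

blue green red / red blue green / green red blue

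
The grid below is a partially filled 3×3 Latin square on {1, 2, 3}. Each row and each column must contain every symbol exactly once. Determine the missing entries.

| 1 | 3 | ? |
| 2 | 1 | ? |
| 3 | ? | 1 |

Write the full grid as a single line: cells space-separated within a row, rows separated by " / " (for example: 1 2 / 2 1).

1 3 2 / 2 1 3 / 3 2 1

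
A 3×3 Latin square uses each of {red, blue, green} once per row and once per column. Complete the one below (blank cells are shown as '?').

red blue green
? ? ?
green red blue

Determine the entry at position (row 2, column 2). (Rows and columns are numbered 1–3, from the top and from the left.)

At row 2, column 1: row 2 is empty so far; column 1 has {red,green}; that leaves blue.
At row 2, column 2: row 2 has {blue}; column 2 has {red,blue}; that leaves green.

green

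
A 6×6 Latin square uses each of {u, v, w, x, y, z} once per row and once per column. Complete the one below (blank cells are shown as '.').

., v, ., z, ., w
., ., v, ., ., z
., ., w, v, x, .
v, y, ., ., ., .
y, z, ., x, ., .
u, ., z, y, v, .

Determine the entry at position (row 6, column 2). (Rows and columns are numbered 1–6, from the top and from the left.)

w

(r1,c1): row 1 has {v,w,z}; column 1 has {u,v,y}, so it must be x.
(r2,c1): row 2 has {v,z}; column 1 has {u,v,x,y}, so it must be w.
(r2,c4): row 2 has {v,w,z}; column 4 has {v,x,y,z}, so it must be u.
(r2,c5): row 2 has {u,v,w,z}; column 5 has {v,x}, so it must be y.
(r3,c1): row 3 has {v,w,x}; column 1 has {u,v,w,x,y}, so it must be z.
(r3,c2): row 3 has {v,w,x,z}; column 2 has {v,y,z}, so it must be u.
(r3,c6): row 3 has {u,v,w,x,z}; column 6 has {w,z}, so it must be y.
(r4,c4): row 4 has {v,y}; column 4 has {u,v,x,y,z}, so it must be w.
(r5,c3): row 5 has {x,y,z}; column 3 has {v,w,z}, so it must be u.
(r5,c5): row 5 has {u,x,y,z}; column 5 has {v,x,y}, so it must be w.
(r5,c6): row 5 has {u,w,x,y,z}; column 6 has {w,y,z}, so it must be v.
(r6,c6): row 6 has {u,v,y,z}; column 6 has {v,w,y,z}, so it must be x.
(r1,c3): row 1 has {v,w,x,z}; column 3 has {u,v,w,z}, so it must be y.
(r1,c5): row 1 has {v,w,x,y,z}; column 5 has {v,w,x,y}, so it must be u.
(r2,c2): row 2 has {u,v,w,y,z}; column 2 has {u,v,y,z}, so it must be x.
(r4,c3): row 4 has {v,w,y}; column 3 has {u,v,w,y,z}, so it must be x.
(r4,c5): row 4 has {v,w,x,y}; column 5 has {u,v,w,x,y}, so it must be z.
(r4,c6): row 4 has {v,w,x,y,z}; column 6 has {v,w,x,y,z}, so it must be u.
(r6,c2): row 6 has {u,v,x,y,z}; column 2 has {u,v,x,y,z}, so it must be w.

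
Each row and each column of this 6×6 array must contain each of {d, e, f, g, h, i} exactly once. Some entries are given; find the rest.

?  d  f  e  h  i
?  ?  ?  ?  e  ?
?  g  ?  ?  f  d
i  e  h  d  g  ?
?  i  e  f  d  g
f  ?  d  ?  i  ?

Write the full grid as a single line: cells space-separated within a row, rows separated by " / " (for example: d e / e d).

g d f e h i / d f g i e h / e g i h f d / i e h d g f / h i e f d g / f h d g i e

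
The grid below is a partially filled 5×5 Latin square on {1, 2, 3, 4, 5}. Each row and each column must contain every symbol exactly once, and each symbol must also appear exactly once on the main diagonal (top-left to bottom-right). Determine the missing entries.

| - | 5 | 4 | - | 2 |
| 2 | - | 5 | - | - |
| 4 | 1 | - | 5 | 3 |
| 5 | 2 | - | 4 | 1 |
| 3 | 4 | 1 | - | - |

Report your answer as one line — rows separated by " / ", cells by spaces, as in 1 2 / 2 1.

1 5 4 3 2 / 2 3 5 1 4 / 4 1 2 5 3 / 5 2 3 4 1 / 3 4 1 2 5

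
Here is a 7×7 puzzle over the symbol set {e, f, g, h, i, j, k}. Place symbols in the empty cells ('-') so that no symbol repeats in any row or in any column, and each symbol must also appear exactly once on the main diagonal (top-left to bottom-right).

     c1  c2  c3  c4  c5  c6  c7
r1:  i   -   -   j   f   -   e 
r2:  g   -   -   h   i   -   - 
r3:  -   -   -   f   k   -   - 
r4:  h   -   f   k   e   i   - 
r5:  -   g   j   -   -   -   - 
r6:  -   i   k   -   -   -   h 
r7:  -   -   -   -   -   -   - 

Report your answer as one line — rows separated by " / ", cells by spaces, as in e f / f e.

i k h j f g e / g f e h i j k / j e g f k h i / h j f k e i g / e g j i h k f / f i k g j e h / k h i e g f j

row 2 has {g,h,i}; column 3 has {f,j,k} — only e is left for (r2,c3).
row 4 has {e,f,h,i,k}; column 2 has {g,i} — only j is left for (r4,c2).
row 4 has {e,f,h,i,j,k}; column 7 has {e,h} — only g is left for (r4,c7).
row 5 has {g,j}; column 5 has {e,f,i,k}; the diagonal has {i,k} — only h is left for (r5,c5).
row 2 has {e,g,h,i}; column 2 has {g,i,j}; the diagonal has {h,i,k} — only f is left for (r2,c2).
row 3 has {f,k}; column 3 has {e,f,j,k}; the diagonal has {f,h,i,k} — only g is left for (r3,c3).
row 7 is empty so far; column 7 has {e,g,h}; the diagonal has {f,g,h,i,k} — only j is left for (r7,c7).
row 1 has {e,f,i,j}; column 3 has {e,f,g,j,k} — only h is left for (r1,c3).
row 2 has {e,f,g,h,i}; column 7 has {e,g,h,j} — only k is left for (r2,c7).
row 3 has {f,g,k}; column 7 has {e,g,h,j,k} — only i is left for (r3,c7).
row 5 has {g,h,j}; column 7 has {e,g,h,i,j,k} — only f is left for (r5,c7).
row 6 has {h,i,k}; column 6 has {i}; the diagonal has {f,g,h,i,j,k} — only e is left for (r6,c6).
row 7 has {j}; column 3 has {e,f,g,h,j,k} — only i is left for (r7,c3).
row 7 has {i,j}; column 5 has {e,f,h,i,k} — only g is left for (r7,c5).
row 1 has {e,f,h,i,j}; column 2 has {f,g,i,j} — only k is left for (r1,c2).
row 1 has {e,f,h,i,j,k}; column 6 has {e,i} — only g is left for (r1,c6).
row 2 has {e,f,g,h,i,k}; column 6 has {e,g,i} — only j is left for (r2,c6).
row 3 has {f,g,i,k}; column 6 has {e,g,i,j} — only h is left for (r3,c6).
row 5 has {f,g,h,j}; column 6 has {e,g,h,i,j} — only k is left for (r5,c6).
row 6 has {e,h,i,k}; column 4 has {f,h,j,k} — only g is left for (r6,c4).
row 6 has {e,g,h,i,k}; column 5 has {e,f,g,h,i,k} — only j is left for (r6,c5).
row 7 has {g,i,j}; column 4 has {f,g,h,j,k} — only e is left for (r7,c4).
row 7 has {e,g,i,j}; column 6 has {e,g,h,i,j,k} — only f is left for (r7,c6).
row 3 has {f,g,h,i,k}; column 2 has {f,g,i,j,k} — only e is left for (r3,c2).
row 5 has {f,g,h,j,k}; column 1 has {g,h,i} — only e is left for (r5,c1).
row 5 has {e,f,g,h,j,k}; column 4 has {e,f,g,h,j,k} — only i is left for (r5,c4).
row 6 has {e,g,h,i,j,k}; column 1 has {e,g,h,i} — only f is left for (r6,c1).
row 7 has {e,f,g,i,j}; column 1 has {e,f,g,h,i} — only k is left for (r7,c1).
row 7 has {e,f,g,i,j,k}; column 2 has {e,f,g,i,j,k} — only h is left for (r7,c2).
row 3 has {e,f,g,h,i,k}; column 1 has {e,f,g,h,i,k} — only j is left for (r3,c1).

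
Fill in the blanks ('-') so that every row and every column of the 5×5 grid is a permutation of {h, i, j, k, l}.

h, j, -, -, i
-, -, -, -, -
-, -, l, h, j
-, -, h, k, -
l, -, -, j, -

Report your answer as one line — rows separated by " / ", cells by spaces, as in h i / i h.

h j k l i / k l j i h / i k l h j / j i h k l / l h i j k

At row 1, column 3: row 1 has {h,i,j}; column 3 has {h,l}; that leaves k.
At row 1, column 4: row 1 has {h,i,j,k}; column 4 has {h,j,k}; that leaves l.
At row 2, column 4: row 2 is empty so far; column 4 has {h,j,k,l}; that leaves i.
At row 4, column 5: row 4 has {h,k}; column 5 has {i,j}; that leaves l.
At row 5, column 3: row 5 has {j,l}; column 3 has {h,k,l}; that leaves i.
At row 2, column 3: row 2 has {i}; column 3 has {h,i,k,l}; that leaves j.
At row 4, column 2: row 4 has {h,k,l}; column 2 has {j}; that leaves i.
At row 2, column 1: row 2 has {i,j}; column 1 has {h,l}; that leaves k.
At row 2, column 5: row 2 has {i,j,k}; column 5 has {i,j,l}; that leaves h.
At row 3, column 1: row 3 has {h,j,l}; column 1 has {h,k,l}; that leaves i.
At row 3, column 2: row 3 has {h,i,j,l}; column 2 has {i,j}; that leaves k.
At row 4, column 1: row 4 has {h,i,k,l}; column 1 has {h,i,k,l}; that leaves j.
At row 5, column 2: row 5 has {i,j,l}; column 2 has {i,j,k}; that leaves h.
At row 5, column 5: row 5 has {h,i,j,l}; column 5 has {h,i,j,l}; that leaves k.
At row 2, column 2: row 2 has {h,i,j,k}; column 2 has {h,i,j,k}; that leaves l.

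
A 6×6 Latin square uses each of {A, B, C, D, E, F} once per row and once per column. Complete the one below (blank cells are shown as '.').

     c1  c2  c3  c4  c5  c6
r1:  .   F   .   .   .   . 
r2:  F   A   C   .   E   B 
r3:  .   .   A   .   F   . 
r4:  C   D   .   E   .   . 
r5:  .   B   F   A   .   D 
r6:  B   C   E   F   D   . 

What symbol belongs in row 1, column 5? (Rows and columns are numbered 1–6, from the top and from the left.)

B

Cell (r2,c4): row 2 has {A,B,C,E,F}; column 4 has {A,E,F} → D.
Cell (r3,c2): row 3 has {A,F}; column 2 has {A,B,C,D,F} → E.
Cell (r3,c6): row 3 has {A,E,F}; column 6 has {B,D} → C.
Cell (r4,c3): row 4 has {C,D,E}; column 3 has {A,C,E,F} → B.
Cell (r4,c5): row 4 has {B,C,D,E}; column 5 has {D,E,F} → A.
Cell (r4,c6): row 4 has {A,B,C,D,E}; column 6 has {B,C,D} → F.
Cell (r5,c1): row 5 has {A,B,D,F}; column 1 has {B,C,F} → E.
Cell (r5,c5): row 5 has {A,B,D,E,F}; column 5 has {A,D,E,F} → C.
Cell (r6,c6): row 6 has {B,C,D,E,F}; column 6 has {B,C,D,F} → A.
Cell (r1,c3): row 1 has {F}; column 3 has {A,B,C,E,F} → D.
Cell (r1,c5): row 1 has {D,F}; column 5 has {A,C,D,E,F} → B.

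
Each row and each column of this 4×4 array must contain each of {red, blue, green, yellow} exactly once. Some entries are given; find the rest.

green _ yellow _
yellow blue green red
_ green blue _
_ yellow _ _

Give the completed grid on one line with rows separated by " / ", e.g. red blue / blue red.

green red yellow blue / yellow blue green red / red green blue yellow / blue yellow red green

Cell (r1,c2): row 1 has {green,yellow}; column 2 has {blue,green,yellow} → red.
Cell (r1,c4): row 1 has {red,green,yellow}; column 4 has {red} → blue.
Cell (r3,c1): row 3 has {blue,green}; column 1 has {green,yellow} → red.
Cell (r3,c4): row 3 has {red,blue,green}; column 4 has {red,blue} → yellow.
Cell (r4,c1): row 4 has {yellow}; column 1 has {red,green,yellow} → blue.
Cell (r4,c3): row 4 has {blue,yellow}; column 3 has {blue,green,yellow} → red.
Cell (r4,c4): row 4 has {red,blue,yellow}; column 4 has {red,blue,yellow} → green.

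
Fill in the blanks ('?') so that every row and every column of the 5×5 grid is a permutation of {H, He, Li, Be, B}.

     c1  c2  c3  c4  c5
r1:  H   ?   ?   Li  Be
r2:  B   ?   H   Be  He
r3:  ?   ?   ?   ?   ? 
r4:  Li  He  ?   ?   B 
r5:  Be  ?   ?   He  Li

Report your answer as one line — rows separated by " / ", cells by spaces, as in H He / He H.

H B He Li Be / B Li H Be He / He Be Li B H / Li He Be H B / Be H B He Li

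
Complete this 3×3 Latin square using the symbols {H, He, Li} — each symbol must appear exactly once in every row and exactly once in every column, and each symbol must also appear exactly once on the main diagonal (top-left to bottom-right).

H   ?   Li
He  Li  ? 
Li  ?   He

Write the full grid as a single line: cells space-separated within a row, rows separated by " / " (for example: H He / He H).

(r1,c2) = He
(r2,c3) = H
(r3,c2) = H

H He Li / He Li H / Li H He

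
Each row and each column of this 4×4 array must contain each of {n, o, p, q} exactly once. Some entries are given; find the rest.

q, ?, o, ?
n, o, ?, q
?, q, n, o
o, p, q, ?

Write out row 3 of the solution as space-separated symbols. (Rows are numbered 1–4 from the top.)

p q n o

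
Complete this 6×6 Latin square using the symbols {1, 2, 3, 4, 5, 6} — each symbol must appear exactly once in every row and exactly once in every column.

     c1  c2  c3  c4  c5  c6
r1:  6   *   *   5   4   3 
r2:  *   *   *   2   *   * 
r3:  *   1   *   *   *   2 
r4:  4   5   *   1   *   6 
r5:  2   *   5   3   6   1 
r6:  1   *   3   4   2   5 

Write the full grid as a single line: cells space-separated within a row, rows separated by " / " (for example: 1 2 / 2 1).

6 2 1 5 4 3 / 5 3 6 2 1 4 / 3 1 4 6 5 2 / 4 5 2 1 3 6 / 2 4 5 3 6 1 / 1 6 3 4 2 5

row 1 has {3,4,5,6}; column 2 has {1,5} — only 2 is left for (r1,c2).
row 1 has {2,3,4,5,6}; column 3 has {3,5} — only 1 is left for (r1,c3).
row 2 has {2}; column 6 has {1,2,3,5,6} — only 4 is left for (r2,c6).
row 3 has {1,2}; column 4 has {1,2,3,4,5} — only 6 is left for (r3,c4).
row 4 has {1,4,5,6}; column 3 has {1,3,5} — only 2 is left for (r4,c3).
row 4 has {1,2,4,5,6}; column 5 has {2,4,6} — only 3 is left for (r4,c5).
row 5 has {1,2,3,5,6}; column 2 has {1,2,5} — only 4 is left for (r5,c2).
row 6 has {1,2,3,4,5}; column 2 has {1,2,4,5} — only 6 is left for (r6,c2).
row 2 has {2,4}; column 2 has {1,2,4,5,6} — only 3 is left for (r2,c2).
row 2 has {2,3,4}; column 3 has {1,2,3,5} — only 6 is left for (r2,c3).
row 3 has {1,2,6}; column 3 has {1,2,3,5,6} — only 4 is left for (r3,c3).
row 3 has {1,2,4,6}; column 5 has {2,3,4,6} — only 5 is left for (r3,c5).
row 2 has {2,3,4,6}; column 1 has {1,2,4,6} — only 5 is left for (r2,c1).
row 2 has {2,3,4,5,6}; column 5 has {2,3,4,5,6} — only 1 is left for (r2,c5).
row 3 has {1,2,4,5,6}; column 1 has {1,2,4,5,6} — only 3 is left for (r3,c1).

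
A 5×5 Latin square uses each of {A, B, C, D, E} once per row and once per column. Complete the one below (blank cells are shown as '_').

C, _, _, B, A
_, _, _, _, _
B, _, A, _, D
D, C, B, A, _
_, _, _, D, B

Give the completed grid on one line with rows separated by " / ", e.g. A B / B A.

(r3,c2) = E
(r3,c4) = C
(r4,c5) = E
(r5,c2) = A
(r1,c2) = D
(r1,c3) = E
(r2,c2) = B
(r2,c4) = E
(r2,c5) = C
(r5,c1) = E
(r5,c3) = C
(r2,c1) = A
(r2,c3) = D

C D E B A / A B D E C / B E A C D / D C B A E / E A C D B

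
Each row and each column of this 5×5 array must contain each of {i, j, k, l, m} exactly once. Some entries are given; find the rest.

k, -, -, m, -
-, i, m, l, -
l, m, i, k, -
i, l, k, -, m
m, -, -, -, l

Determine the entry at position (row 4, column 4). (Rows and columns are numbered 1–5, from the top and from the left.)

Cell (r1,c2): row 1 has {k,m}; column 2 has {i,l,m} → j.
Cell (r1,c3): row 1 has {j,k,m}; column 3 has {i,k,m} → l.
Cell (r1,c5): row 1 has {j,k,l,m}; column 5 has {l,m} → i.
Cell (r2,c1): row 2 has {i,l,m}; column 1 has {i,k,l,m} → j.
Cell (r2,c5): row 2 has {i,j,l,m}; column 5 has {i,l,m} → k.
Cell (r3,c5): row 3 has {i,k,l,m}; column 5 has {i,k,l,m} → j.
Cell (r4,c4): row 4 has {i,k,l,m}; column 4 has {k,l,m} → j.

j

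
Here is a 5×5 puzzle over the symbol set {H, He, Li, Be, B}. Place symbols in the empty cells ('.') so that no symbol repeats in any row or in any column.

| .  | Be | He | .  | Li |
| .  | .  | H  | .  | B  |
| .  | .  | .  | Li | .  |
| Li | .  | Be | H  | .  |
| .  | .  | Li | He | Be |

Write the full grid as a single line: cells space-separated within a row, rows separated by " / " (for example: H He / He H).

H Be He B Li / He Li H Be B / Be He B Li H / Li B Be H He / B H Li He Be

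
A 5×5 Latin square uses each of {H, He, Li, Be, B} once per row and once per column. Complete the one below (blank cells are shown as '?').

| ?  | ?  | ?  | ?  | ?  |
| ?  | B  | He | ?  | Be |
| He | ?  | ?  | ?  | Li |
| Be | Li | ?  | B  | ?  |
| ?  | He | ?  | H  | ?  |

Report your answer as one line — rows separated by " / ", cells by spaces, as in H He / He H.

At row 2, column 4: row 2 has {He,Be,B}; column 4 has {H,B}; that leaves Li.
At row 3, column 4: row 3 has {He,Li}; column 4 has {H,Li,B}; that leaves Be.
At row 4, column 3: row 4 has {Li,Be,B}; column 3 has {He}; that leaves H.
At row 4, column 5: row 4 has {H,Li,Be,B}; column 5 has {Li,Be}; that leaves He.
At row 5, column 5: row 5 has {H,He}; column 5 has {He,Li,Be}; that leaves B.
At row 1, column 4: row 1 is empty so far; column 4 has {H,Li,Be,B}; that leaves He.
At row 1, column 5: row 1 has {He}; column 5 has {He,Li,Be,B}; that leaves H.
At row 2, column 1: row 2 has {He,Li,Be,B}; column 1 has {He,Be}; that leaves H.
At row 3, column 2: row 3 has {He,Li,Be}; column 2 has {He,Li,B}; that leaves H.
At row 3, column 3: row 3 has {H,He,Li,Be}; column 3 has {H,He}; that leaves B.
At row 5, column 1: row 5 has {H,He,B}; column 1 has {H,He,Be}; that leaves Li.
At row 5, column 3: row 5 has {H,He,Li,B}; column 3 has {H,He,B}; that leaves Be.
At row 1, column 1: row 1 has {H,He}; column 1 has {H,He,Li,Be}; that leaves B.
At row 1, column 2: row 1 has {H,He,B}; column 2 has {H,He,Li,B}; that leaves Be.
At row 1, column 3: row 1 has {H,He,Be,B}; column 3 has {H,He,Be,B}; that leaves Li.

B Be Li He H / H B He Li Be / He H B Be Li / Be Li H B He / Li He Be H B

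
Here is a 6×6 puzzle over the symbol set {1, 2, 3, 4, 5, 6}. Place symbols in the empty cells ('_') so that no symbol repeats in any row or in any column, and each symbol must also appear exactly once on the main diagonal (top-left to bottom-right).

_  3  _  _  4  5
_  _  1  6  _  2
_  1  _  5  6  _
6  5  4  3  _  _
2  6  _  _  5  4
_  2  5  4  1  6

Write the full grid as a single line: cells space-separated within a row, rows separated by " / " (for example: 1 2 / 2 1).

1 3 6 2 4 5 / 5 4 1 6 3 2 / 4 1 2 5 6 3 / 6 5 4 3 2 1 / 2 6 3 1 5 4 / 3 2 5 4 1 6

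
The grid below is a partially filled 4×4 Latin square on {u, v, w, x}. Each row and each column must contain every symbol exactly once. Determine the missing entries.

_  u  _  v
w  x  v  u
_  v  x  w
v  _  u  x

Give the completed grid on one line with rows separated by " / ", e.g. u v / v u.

(r1,c1): row 1 has {u,v}; column 1 has {v,w}, so it must be x.
(r1,c3): row 1 has {u,v,x}; column 3 has {u,v,x}, so it must be w.
(r3,c1): row 3 has {v,w,x}; column 1 has {v,w,x}, so it must be u.
(r4,c2): row 4 has {u,v,x}; column 2 has {u,v,x}, so it must be w.

x u w v / w x v u / u v x w / v w u x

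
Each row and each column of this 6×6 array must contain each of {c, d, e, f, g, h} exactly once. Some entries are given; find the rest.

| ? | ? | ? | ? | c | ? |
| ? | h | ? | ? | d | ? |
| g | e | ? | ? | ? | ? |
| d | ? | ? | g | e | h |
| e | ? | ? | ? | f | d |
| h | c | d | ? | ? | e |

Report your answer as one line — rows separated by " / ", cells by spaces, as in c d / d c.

(r1,c1) = f
(r1,c6) = g
(r2,c1) = c
(r2,c6) = f
(r3,c5) = h
(r3,c6) = c
(r4,c2) = f
(r4,c3) = c
(r5,c2) = g
(r5,c3) = h
(r5,c4) = c
(r6,c4) = f
(r6,c5) = g
(r1,c2) = d
(r1,c3) = e
(r1,c4) = h
(r2,c3) = g
(r2,c4) = e
(r3,c3) = f
(r3,c4) = d

f d e h c g / c h g e d f / g e f d h c / d f c g e h / e g h c f d / h c d f g e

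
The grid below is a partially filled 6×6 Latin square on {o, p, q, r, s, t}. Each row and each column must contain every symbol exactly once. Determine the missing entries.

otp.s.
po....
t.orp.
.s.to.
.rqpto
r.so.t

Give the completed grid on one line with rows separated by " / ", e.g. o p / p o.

o t p q s r / p o t s r q / t q o r p s / q s r t o p / s r q p t o / r p s o q t

(r1,c4) = q
(r1,c6) = r
(r2,c4) = s
(r2,c6) = q
(r3,c2) = q
(r3,c6) = s
(r4,c1) = q
(r4,c3) = r
(r4,c6) = p
(r5,c1) = s
(r6,c2) = p
(r6,c5) = q
(r2,c3) = t
(r2,c5) = r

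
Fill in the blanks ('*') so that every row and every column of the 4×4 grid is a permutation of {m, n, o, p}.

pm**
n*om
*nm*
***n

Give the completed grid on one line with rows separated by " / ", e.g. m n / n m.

p m n o / n p o m / o n m p / m o p n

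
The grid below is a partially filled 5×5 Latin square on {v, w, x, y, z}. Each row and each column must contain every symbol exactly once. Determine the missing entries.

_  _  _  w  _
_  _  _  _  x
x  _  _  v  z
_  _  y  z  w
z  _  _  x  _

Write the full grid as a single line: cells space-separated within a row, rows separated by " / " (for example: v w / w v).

y z x w v / w v z y x / x y w v z / v x y z w / z w v x y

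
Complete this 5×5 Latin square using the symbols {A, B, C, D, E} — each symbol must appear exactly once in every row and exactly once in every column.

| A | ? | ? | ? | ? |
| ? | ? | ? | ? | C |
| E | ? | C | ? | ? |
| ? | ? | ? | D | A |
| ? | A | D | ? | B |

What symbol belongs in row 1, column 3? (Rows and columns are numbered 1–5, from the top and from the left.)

B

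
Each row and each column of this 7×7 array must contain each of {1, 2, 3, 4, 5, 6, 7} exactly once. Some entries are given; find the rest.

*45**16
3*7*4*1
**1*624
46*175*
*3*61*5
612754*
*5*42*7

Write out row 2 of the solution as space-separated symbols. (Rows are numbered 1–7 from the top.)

Cell (r1,c5): row 1 has {1,4,5,6}; column 5 has {1,2,4,5,6,7} → 3.
Cell (r2,c2): row 2 has {1,3,4,7}; column 2 has {1,3,4,5,6} → 2.
Cell (r2,c4): row 2 has {1,2,3,4,7}; column 4 has {1,4,6,7} → 5.
Cell (r2,c6): row 2 has {1,2,3,4,5,7}; column 6 has {1,2,4,5} → 6.

3 2 7 5 4 6 1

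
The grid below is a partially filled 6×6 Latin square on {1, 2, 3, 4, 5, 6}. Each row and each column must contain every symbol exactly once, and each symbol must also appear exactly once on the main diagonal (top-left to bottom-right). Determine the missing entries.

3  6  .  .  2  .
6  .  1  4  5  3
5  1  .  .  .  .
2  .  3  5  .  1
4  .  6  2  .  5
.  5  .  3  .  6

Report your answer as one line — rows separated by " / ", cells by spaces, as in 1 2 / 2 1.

3 6 5 1 2 4 / 6 2 1 4 5 3 / 5 1 4 6 3 2 / 2 4 3 5 6 1 / 4 3 6 2 1 5 / 1 5 2 3 4 6

Cell (r1,c4): row 1 has {2,3,6}; column 4 has {2,3,4,5} → 1.
Cell (r1,c6): row 1 has {1,2,3,6}; column 6 has {1,3,5,6} → 4.
Cell (r2,c2): row 2 has {1,3,4,5,6}; column 2 has {1,5,6}; the diagonal has {3,5,6} → 2.
Cell (r3,c3): row 3 has {1,5}; column 3 has {1,3,6}; the diagonal has {2,3,5,6} → 4.
Cell (r3,c4): row 3 has {1,4,5}; column 4 has {1,2,3,4,5} → 6.
Cell (r3,c5): row 3 has {1,4,5,6}; column 5 has {2,5} → 3.
Cell (r3,c6): row 3 has {1,3,4,5,6}; column 6 has {1,3,4,5,6} → 2.
Cell (r4,c2): row 4 has {1,2,3,5}; column 2 has {1,2,5,6} → 4.
Cell (r4,c5): row 4 has {1,2,3,4,5}; column 5 has {2,3,5} → 6.
Cell (r5,c2): row 5 has {2,4,5,6}; column 2 has {1,2,4,5,6} → 3.
Cell (r5,c5): row 5 has {2,3,4,5,6}; column 5 has {2,3,5,6}; the diagonal has {2,3,4,5,6} → 1.
Cell (r6,c1): row 6 has {3,5,6}; column 1 has {2,3,4,5,6} → 1.
Cell (r6,c3): row 6 has {1,3,5,6}; column 3 has {1,3,4,6} → 2.
Cell (r6,c5): row 6 has {1,2,3,5,6}; column 5 has {1,2,3,5,6} → 4.
Cell (r1,c3): row 1 has {1,2,3,4,6}; column 3 has {1,2,3,4,6} → 5.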